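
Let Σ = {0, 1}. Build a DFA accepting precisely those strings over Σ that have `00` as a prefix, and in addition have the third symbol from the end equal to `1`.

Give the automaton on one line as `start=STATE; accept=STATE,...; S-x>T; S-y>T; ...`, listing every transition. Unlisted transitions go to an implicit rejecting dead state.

Build one automaton per condition and run them in lockstep. The first has 4 states tracking whether the input so far still matches the prefix `00`; the second has 15 states tracking the last 3 symbols read. A product state is a pair (one from each), accepting exactly when both do. After merging equivalent states the machine shrinks.
          0    1  
>  q0     q1   q2 
   q1     q3   q2 
   q2     q2   q2 
   q3     q3   q4 
   q4     q5   q6 
   q5     q7   q8 
   q6     q9  q10 
 * q7     q3   q4 
 * q8     q5   q6 
 * q9     q7   q8 
 * q10    q9  q10 
(> = start, * = accepting)

start=q0; accept=q7,q8,q9,q10; q0-0>q1; q0-1>q2; q1-0>q3; q1-1>q2; q2-0>q2; q2-1>q2; q3-0>q3; q3-1>q4; q4-0>q5; q4-1>q6; q5-0>q7; q5-1>q8; q6-0>q9; q6-1>q10; q7-0>q3; q7-1>q4; q8-0>q5; q8-1>q6; q9-0>q7; q9-1>q8; q10-0>q9; q10-1>q10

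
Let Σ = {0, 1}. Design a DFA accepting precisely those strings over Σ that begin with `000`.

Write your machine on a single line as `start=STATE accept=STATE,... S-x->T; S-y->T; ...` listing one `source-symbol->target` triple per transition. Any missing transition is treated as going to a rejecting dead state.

Check the first 3 symbols one by one: q0 through q2 record how many have matched `000` so far; any wrong symbol goes to the dead state q4. After all 3 match we enter the accepting sink q3.
With 5 states:
        0   1  
>  q0   q1  q4 
   q1   q2  q4 
   q2   q3  q4 
 * q3   q3  q3 
   q4   q4  q4 
(> = start, * = accepting)

start=q0; accept=q3; q0-0->q1; q0-1->q4; q1-0->q2; q1-1->q4; q2-0->q3; q2-1->q4; q3-0->q3; q3-1->q3; q4-0->q4; q4-1->q4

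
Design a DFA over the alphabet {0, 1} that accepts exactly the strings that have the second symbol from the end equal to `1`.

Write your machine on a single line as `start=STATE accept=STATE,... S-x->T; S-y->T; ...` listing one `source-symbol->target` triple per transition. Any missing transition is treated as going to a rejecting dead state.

Because acceptance depends on a position counted from the end, the machine has to buffer the most recent 2 symbols. Make each state the string of the last up-to-2 symbols read; on input `x` shift the window left and append `x`. Accept when the buffered window has length 2 and begins with `1`.
With 7 states:
       0  1 
>  A   B  C 
   B   D  E 
   C   F  G 
   D   D  E 
   E   F  G 
 * F   D  E 
 * G   F  G 
(> = start, * = accepting)

start=A; accept=F,G; A-0->B; A-1->C; B-0->D; B-1->E; C-0->F; C-1->G; D-0->D; D-1->E; E-0->F; E-1->G; F-0->D; F-1->E; G-0->F; G-1->G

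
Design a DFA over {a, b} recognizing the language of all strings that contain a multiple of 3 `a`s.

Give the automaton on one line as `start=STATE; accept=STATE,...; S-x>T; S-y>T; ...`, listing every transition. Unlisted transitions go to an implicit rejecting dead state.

The only thing that matters is how many `a`s have appeared, reduced mod 3. Use one state per residue: S0 for 0, …, S2 for 2. Reading `a` moves to the next residue; anything else stays put. S0 is accepting.
A 3-state machine:
        a   b  
>* S0   S1  S0 
   S1   S2  S1 
   S2   S0  S2 
(> = start, * = accepting)

start=S0; accept=S0; S0-a>S1; S0-b>S0; S1-a>S2; S1-b>S1; S2-a>S0; S2-b>S2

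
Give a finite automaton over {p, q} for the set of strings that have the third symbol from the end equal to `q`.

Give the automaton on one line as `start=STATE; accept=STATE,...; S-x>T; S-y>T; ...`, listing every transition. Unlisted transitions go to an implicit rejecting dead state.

A DFA must remember the last 3 symbols (since which symbol is third-to-last isn't known until the input ends). Use one state per possible window of the last ≤3 symbols; accept from those whose window starts with `q`.
       p  q 
>  A   B  C 
   B   D  E 
   C   F  G 
   D   H  I 
   E   J  K 
   F   L  M 
   G   N  O 
   H   H  I 
   I   J  K 
   J   L  M 
   K   N  O 
 * L   H  I 
 * M   J  K 
 * N   L  M 
 * O   N  O 
(> = start, * = accepting)

start=A; accept=L,M,N,O; A-p>B; A-q>C; B-p>D; B-q>E; C-p>F; C-q>G; D-p>H; D-q>I; E-p>J; E-q>K; F-p>L; F-q>M; G-p>N; G-q>O; H-p>H; H-q>I; I-p>J; I-q>K; J-p>L; J-q>M; K-p>N; K-q>O; L-p>H; L-q>I; M-p>J; M-q>K; N-p>L; N-q>M; O-p>N; O-q>O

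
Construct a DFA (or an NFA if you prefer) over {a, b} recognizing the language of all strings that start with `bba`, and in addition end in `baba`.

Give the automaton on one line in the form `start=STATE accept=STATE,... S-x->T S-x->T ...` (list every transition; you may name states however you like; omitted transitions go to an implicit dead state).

Run two small machines in parallel and take their product. One (5 states) tracks whether the input so far still matches the prefix `bba`; the other (5 states) tracks how much of the suffix `baba` has currently been matched. Each combined state is a pair, one component from each; accept when both components accept.
With 13 states:
          a    b  
>  q0     q1   q2 
   q1     q1   q3 
   q2     q4   q5 
   q3     q4   q3 
   q4     q1   q6 
   q5     q7   q3 
   q6     q8   q3 
   q7     q9  q10 
   q8     q1   q6 
   q9     q9  q11 
   q10   q12  q11 
   q11    q7  q11 
 * q12    q9  q10 
(> = start, * = accepting)

start=q0 accept=q12 q0-a->q1 q0-b->q2 q1-a->q1 q1-b->q3 q2-a->q4 q2-b->q5 q3-a->q4 q3-b->q3 q4-a->q1 q4-b->q6 q5-a->q7 q5-b->q3 q6-a->q8 q6-b->q3 q7-a->q9 q7-b->q10 q8-a->q1 q8-b->q6 q9-a->q9 q9-b->q11 q10-a->q12 q10-b->q11 q11-a->q7 q11-b->q11 q12-a->q9 q12-b->q10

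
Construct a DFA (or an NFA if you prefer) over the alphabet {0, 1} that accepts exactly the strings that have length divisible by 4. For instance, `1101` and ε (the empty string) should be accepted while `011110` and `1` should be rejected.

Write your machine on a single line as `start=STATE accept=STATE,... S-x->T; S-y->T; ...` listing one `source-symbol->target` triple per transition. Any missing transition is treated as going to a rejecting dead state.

Count input length modulo 4: every symbol advances one step around the cycle A → B → C → D → A. Accept at A.
A 4-state machine:
       0  1 
>* A   B  B 
   B   C  C 
   C   D  D 
   D   A  A 
(> = start, * = accepting)

start=A; accept=A; A-0->B; A-1->B; B-0->C; B-1->C; C-0->D; C-1->D; D-0->A; D-1->A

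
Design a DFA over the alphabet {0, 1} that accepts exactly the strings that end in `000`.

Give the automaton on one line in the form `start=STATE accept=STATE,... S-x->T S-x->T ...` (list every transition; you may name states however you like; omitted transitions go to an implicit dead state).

Remember how much of `000` the current input suffix matches. State q0 means no match yet; q1 means the last symbol is `0`; q2 means the last 2 symbols are `00`; q3 means the last 3 symbols are `000`. Only q3 accepts. On a mismatch, fall back to the longest proper suffix that is still a prefix of `000`.
A 4-state machine:
        0   1  
>  q0   q1  q0 
   q1   q2  q0 
   q2   q3  q0 
 * q3   q3  q0 
(> = start, * = accepting)

start=q0 accept=q3 q0-0->q1 q0-1->q0 q1-0->q2 q1-1->q0 q2-0->q3 q2-1->q0 q3-0->q3 q3-1->q0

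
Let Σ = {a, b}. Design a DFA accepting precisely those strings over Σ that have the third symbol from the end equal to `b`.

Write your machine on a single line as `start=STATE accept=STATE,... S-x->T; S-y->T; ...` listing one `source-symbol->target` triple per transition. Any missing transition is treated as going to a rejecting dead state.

Because acceptance depends on a position counted from the end, the machine has to buffer the most recent 3 symbols. Make each state the string of the last up-to-3 symbols read; on input `x` shift the window left and append `x`. Accept when the buffered window has length 3 and begins with `b`.
A 15-state machine:
          a    b  
>  s0     s1   s2 
   s1     s3   s4 
   s2     s5   s6 
   s3     s7   s8 
   s4     s9  s10 
   s5    s11  s12 
   s6    s13  s14 
   s7     s7   s8 
   s8     s9  s10 
   s9    s11  s12 
   s10   s13  s14 
 * s11    s7   s8 
 * s12    s9  s10 
 * s13   s11  s12 
 * s14   s13  s14 
(> = start, * = accepting)

start=s0; accept=s11,s12,s13,s14; s0-a->s1; s0-b->s2; s1-a->s3; s1-b->s4; s2-a->s5; s2-b->s6; s3-a->s7; s3-b->s8; s4-a->s9; s4-b->s10; s5-a->s11; s5-b->s12; s6-a->s13; s6-b->s14; s7-a->s7; s7-b->s8; s8-a->s9; s8-b->s10; s9-a->s11; s9-b->s12; s10-a->s13; s10-b->s14; s11-a->s7; s11-b->s8; s12-a->s9; s12-b->s10; s13-a->s11; s13-b->s12; s14-a->s13; s14-b->s14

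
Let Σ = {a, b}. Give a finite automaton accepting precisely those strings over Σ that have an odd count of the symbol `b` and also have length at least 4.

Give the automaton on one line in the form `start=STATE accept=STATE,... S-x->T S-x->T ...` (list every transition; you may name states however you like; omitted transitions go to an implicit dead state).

Build one automaton per condition and run them in lockstep. The first has 2 states tracking the count of `b`s modulo 2; the second has 6 states tracking the input length, saturating at 5. A product state is a pair (one from each), accepting exactly when both do. Equivalent product states are then merged.
With 8 states:
        a   b  
>  q0   q1  q2 
   q1   q3  q4 
   q2   q4  q3 
   q3   q5  q6 
   q4   q6  q5 
   q5   q5  q7 
   q6   q7  q5 
 * q7   q7  q5 
(> = start, * = accepting)

start=q0 accept=q7 q0-a->q1 q0-b->q2 q1-a->q3 q1-b->q4 q2-a->q4 q2-b->q3 q3-a->q5 q3-b->q6 q4-a->q6 q4-b->q5 q5-a->q5 q5-b->q7 q6-a->q7 q6-b->q5 q7-a->q7 q7-b->q5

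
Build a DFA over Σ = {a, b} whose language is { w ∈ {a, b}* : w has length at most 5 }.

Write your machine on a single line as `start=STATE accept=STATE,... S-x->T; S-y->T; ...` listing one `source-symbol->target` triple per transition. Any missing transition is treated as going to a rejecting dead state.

Count input length up to 6: every symbol moves from q0 toward q6, which means 'more than 5' and absorbs. Accept from {q0, q1, q2, q3, q4, q5}.
With 7 states:
        a   b  
>* q0   q1  q1 
 * q1   q2  q2 
 * q2   q3  q3 
 * q3   q4  q4 
 * q4   q5  q5 
 * q5   q6  q6 
   q6   q6  q6 
(> = start, * = accepting)

start=q0; accept=q0,q1,q2,q3,q4,q5; q0-a->q1; q0-b->q1; q1-a->q2; q1-b->q2; q2-a->q3; q2-b->q3; q3-a->q4; q3-b->q4; q4-a->q5; q4-b->q5; q5-a->q6; q5-b->q6; q6-a->q6; q6-b->q6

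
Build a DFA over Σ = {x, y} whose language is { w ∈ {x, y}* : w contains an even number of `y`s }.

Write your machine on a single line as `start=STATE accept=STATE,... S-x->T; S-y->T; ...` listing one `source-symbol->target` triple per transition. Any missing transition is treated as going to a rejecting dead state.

The only thing that matters is how many `y`s have appeared, reduced mod 2. Use one state per residue: q0 for 0, …, q1 for 1. Reading `y` moves to the next residue; anything else stays put. q0 is accepting.
With 2 states:
        x   y  
>* q0   q0  q1 
   q1   q1  q0 
(> = start, * = accepting)

start=q0; accept=q0; q0-x->q0; q0-y->q1; q1-x->q1; q1-y->q0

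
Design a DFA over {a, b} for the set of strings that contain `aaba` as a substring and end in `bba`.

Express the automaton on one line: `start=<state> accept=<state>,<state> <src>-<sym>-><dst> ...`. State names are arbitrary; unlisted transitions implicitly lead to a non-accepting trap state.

start=q0 accept=q10 q0-a->q1 q0-b->q2 q1-a->q3 q1-b->q2 q2-a->q1 q2-b->q4 q3-a->q3 q3-b->q5 q4-a->q6 q4-b->q4 q5-a->q7 q5-b->q4 q6-a->q3 q6-b->q2 q7-a->q7 q7-b->q8 q8-a->q7 q8-b->q9 q9-a->q10 q9-b->q9 q10-a->q7 q10-b->q8

Build one automaton per condition and run them in lockstep. One (5 states) tracks whether and how much of `aaba` has been seen; the other (4 states) tracks how much of the suffix `bba` has currently been matched. Each combined state is a pair, one component from each; accept when both components accept.
With 11 states:
          a    b  
>  q0     q1   q2 
   q1     q3   q2 
   q2     q1   q4 
   q3     q3   q5 
   q4     q6   q4 
   q5     q7   q4 
   q6     q3   q2 
   q7     q7   q8 
   q8     q7   q9 
   q9    q10   q9 
 * q10    q7   q8 
(> = start, * = accepting)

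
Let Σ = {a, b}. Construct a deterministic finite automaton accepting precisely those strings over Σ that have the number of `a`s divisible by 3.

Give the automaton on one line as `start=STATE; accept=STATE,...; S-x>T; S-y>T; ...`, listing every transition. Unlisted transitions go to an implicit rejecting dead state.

start=q0; accept=q0; q0-a>q1; q0-b>q0; q1-a>q2; q1-b>q1; q2-a>q0; q2-b>q2

Keep the running count of `a`s modulo 3: each `a` advances along the cycle q0 → q1 → q2 → q0 while other symbols loop. Accept at q0.
A 3-state machine:
        a   b  
>* q0   q1  q0 
   q1   q2  q1 
   q2   q0  q2 
(> = start, * = accepting)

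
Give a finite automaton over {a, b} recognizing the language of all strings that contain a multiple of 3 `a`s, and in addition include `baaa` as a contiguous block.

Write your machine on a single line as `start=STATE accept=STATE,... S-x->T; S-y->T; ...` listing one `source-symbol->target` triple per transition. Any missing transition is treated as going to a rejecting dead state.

start=s0; accept=s11; s0-a->s1; s0-b->s2; s1-a->s3; s1-b->s4; s2-a->s5; s2-b->s2; s3-a->s0; s3-b->s6; s4-a->s7; s4-b->s4; s5-a->s8; s5-b->s4; s6-a->s9; s6-b->s6; s7-a->s10; s7-b->s6; s8-a->s11; s8-b->s6; s9-a->s12; s9-b->s2; s10-a->s13; s10-b->s2; s11-a->s13; s11-b->s11; s12-a->s14; s12-b->s4; s13-a->s14; s13-b->s13; s14-a->s11; s14-b->s14

Run two small machines in parallel and take their product. One (3 states) tracks the count of `a`s modulo 3; the other (5 states) tracks whether and how much of `baaa` has been seen. Each combined state is a pair, one component from each; accept when both components accept.
15 states suffice.
          a    b  
>  s0     s1   s2 
   s1     s3   s4 
   s2     s5   s2 
   s3     s0   s6 
   s4     s7   s4 
   s5     s8   s4 
   s6     s9   s6 
   s7    s10   s6 
   s8    s11   s6 
   s9    s12   s2 
   s10   s13   s2 
 * s11   s13  s11 
   s12   s14   s4 
   s13   s14  s13 
   s14   s11  s14 
(> = start, * = accepting)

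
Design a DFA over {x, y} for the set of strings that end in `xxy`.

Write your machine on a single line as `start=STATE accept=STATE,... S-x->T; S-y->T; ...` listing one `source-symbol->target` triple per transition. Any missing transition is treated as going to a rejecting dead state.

Remember how much of `xxy` the current input suffix matches. State s0 means no match yet; s1 means the last symbol is `x`; s2 means the last 2 symbols are `xx`; s3 means the last 3 symbols are `xxy`. Only s3 accepts. On a mismatch, fall back to the longest proper suffix that is still a prefix of `xxy`.
With 4 states:
        x   y  
>  s0   s1  s0 
   s1   s2  s0 
   s2   s2  s3 
 * s3   s1  s0 
(> = start, * = accepting)

start=s0; accept=s3; s0-x->s1; s0-y->s0; s1-x->s2; s1-y->s0; s2-x->s2; s2-y->s3; s3-x->s1; s3-y->s0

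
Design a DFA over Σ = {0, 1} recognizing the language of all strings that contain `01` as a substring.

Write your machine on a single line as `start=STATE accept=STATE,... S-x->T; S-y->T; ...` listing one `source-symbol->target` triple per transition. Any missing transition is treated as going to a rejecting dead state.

start=q0; accept=q2; q0-0->q1; q0-1->q0; q1-0->q1; q1-1->q2; q2-0->q2; q2-1->q2

States q0..q1 record the length of the longest prefix of `01` that matches the current input suffix. Reaching q2 means `01` has been seen, and we stay there forever. Accept from q2.
3 states suffice.
        0   1  
>  q0   q1  q0 
   q1   q1  q2 
 * q2   q2  q2 
(> = start, * = accepting)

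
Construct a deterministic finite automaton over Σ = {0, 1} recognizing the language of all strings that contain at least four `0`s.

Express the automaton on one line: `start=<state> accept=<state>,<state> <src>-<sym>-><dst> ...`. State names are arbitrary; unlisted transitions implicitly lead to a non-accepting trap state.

Only the number of `0`s matters, and only up to 5. Make a chain S0 → S1 → S2 → S3 → S4 → S5 advanced by each `0` (with S5 absorbing); every other symbol self-loops. The accepting set is {S4, S5}.
A 6-state machine:
        0   1  
>  S0   S1  S0 
   S1   S2  S1 
   S2   S3  S2 
   S3   S4  S3 
 * S4   S5  S4 
 * S5   S5  S5 
(> = start, * = accepting)

start=S0 accept=S4,S5 S0-0->S1 S0-1->S0 S1-0->S2 S1-1->S1 S2-0->S3 S2-1->S2 S3-0->S4 S3-1->S3 S4-0->S5 S4-1->S4 S5-0->S5 S5-1->S5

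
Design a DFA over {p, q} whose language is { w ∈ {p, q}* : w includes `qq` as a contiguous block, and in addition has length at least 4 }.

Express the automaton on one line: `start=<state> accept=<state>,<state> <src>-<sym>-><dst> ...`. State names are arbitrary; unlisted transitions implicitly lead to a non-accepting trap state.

start=s0 accept=s8 s0-p->s1 s0-q->s2 s1-p->s3 s1-q->s4 s2-p->s3 s2-q->s5 s3-p->s3 s3-q->s6 s4-p->s3 s4-q->s7 s5-p->s7 s5-q->s7 s6-p->s3 s6-q->s8 s7-p->s8 s7-q->s8 s8-p->s8 s8-q->s8

Build one automaton per condition and run them in lockstep. One (3 states) tracks whether and how much of `qq` has been seen; the other (6 states) tracks the input length, saturating at 5. Each combined state is a pair, one component from each; accept when both components accept. Minimizing collapses redundant product states.
        p   q  
>  s0   s1  s2 
   s1   s3  s4 
   s2   s3  s5 
   s3   s3  s6 
   s4   s3  s7 
   s5   s7  s7 
   s6   s3  s8 
   s7   s8  s8 
 * s8   s8  s8 
(> = start, * = accepting)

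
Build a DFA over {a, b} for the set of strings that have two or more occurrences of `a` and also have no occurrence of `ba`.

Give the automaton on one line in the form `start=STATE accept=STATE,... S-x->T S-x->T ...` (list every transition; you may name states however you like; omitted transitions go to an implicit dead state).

Build one automaton per condition and run them in lockstep. One (4 states) tracks the count of `a`s, saturating at 3; the other (3 states) tracks partial matches of the forbidden pattern `ba`. Each combined state is a pair, one component from each; accept when both components accept. Equivalent product states are then merged.
        a   b  
>  q0   q1  q2 
   q1   q3  q2 
   q2   q2  q2 
 * q3   q3  q4 
 * q4   q2  q4 
(> = start, * = accepting)

start=q0 accept=q3,q4 q0-a->q1 q0-b->q2 q1-a->q3 q1-b->q2 q2-a->q2 q2-b->q2 q3-a->q3 q3-b->q4 q4-a->q2 q4-b->q4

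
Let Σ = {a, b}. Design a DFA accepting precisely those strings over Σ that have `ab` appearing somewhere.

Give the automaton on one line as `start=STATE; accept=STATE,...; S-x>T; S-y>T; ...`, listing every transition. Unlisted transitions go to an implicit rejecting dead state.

Track how much of `ab` has been matched so far: state q0 is no progress, q2 is the absorbing accept state reached once `ab` has occurred. Intermediate states record partial matches; on a mismatch, fall back to the longest reusable overlap.
        a   b  
>  q0   q1  q0 
   q1   q1  q2 
 * q2   q2  q2 
(> = start, * = accepting)

start=q0; accept=q2; q0-a>q1; q0-b>q0; q1-a>q1; q1-b>q2; q2-a>q2; q2-b>q2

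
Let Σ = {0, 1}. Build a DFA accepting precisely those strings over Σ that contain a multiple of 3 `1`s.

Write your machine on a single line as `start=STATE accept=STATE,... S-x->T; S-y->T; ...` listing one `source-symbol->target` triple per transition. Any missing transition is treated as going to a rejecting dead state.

The only thing that matters is how many `1`s have appeared, reduced mod 3. Use one state per residue: q0 for 0, …, q2 for 2. Reading `1` moves to the next residue; anything else stays put. q0 is accepting.
A 3-state machine:
        0   1  
>* q0   q0  q1 
   q1   q1  q2 
   q2   q2  q0 
(> = start, * = accepting)

start=q0; accept=q0; q0-0->q0; q0-1->q1; q1-0->q1; q1-1->q2; q2-0->q2; q2-1->q0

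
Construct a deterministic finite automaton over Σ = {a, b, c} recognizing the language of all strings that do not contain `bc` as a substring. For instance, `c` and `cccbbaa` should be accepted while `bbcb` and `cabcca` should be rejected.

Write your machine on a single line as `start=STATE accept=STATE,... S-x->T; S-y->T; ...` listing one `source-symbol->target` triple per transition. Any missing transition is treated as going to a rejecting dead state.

Track partial matches of the forbidden pattern `bc`. State q2 is a dead state reached once `bc` has occurred; every other state accepts. q0 means no part of `bc` is currently matched.
        a   b   c  
>* q0   q0  q1  q0 
 * q1   q0  q1  q2 
   q2   q2  q2  q2 
(> = start, * = accepting)

start=q0; accept=q0,q1; q0-a->q0; q0-b->q1; q0-c->q0; q1-a->q0; q1-b->q1; q1-c->q2; q2-a->q2; q2-b->q2; q2-c->q2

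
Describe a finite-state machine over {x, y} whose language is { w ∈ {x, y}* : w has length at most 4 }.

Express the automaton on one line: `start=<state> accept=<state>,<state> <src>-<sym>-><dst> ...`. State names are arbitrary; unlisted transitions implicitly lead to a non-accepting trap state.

start=s0 accept=s0,s1,s2,s3,s4 s0-x->s1 s0-y->s1 s1-x->s2 s1-y->s2 s2-x->s3 s2-y->s3 s3-x->s4 s3-y->s4 s4-x->s5 s4-y->s5 s5-x->s5 s5-y->s5

Count input length up to 5: every symbol moves from s0 toward s5, which means 'more than 4' and absorbs. Accept from {s0, s1, s2, s3, s4}.
        x   y  
>* s0   s1  s1 
 * s1   s2  s2 
 * s2   s3  s3 
 * s3   s4  s4 
 * s4   s5  s5 
   s5   s5  s5 
(> = start, * = accepting)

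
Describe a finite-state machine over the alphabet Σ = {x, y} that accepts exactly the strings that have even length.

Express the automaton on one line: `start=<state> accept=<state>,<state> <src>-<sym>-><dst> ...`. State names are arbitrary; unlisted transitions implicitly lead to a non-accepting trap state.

start=q0 accept=q0 q0-x->q1 q0-y->q1 q1-x->q0 q1-y->q0

Only the length mod 2 matters, so use a 2-cycle: from any state, every input symbol moves to the next state, wrapping q1 back to q0. Mark q0 accepting.
2 states suffice.
        x   y  
>* q0   q1  q1 
   q1   q0  q0 
(> = start, * = accepting)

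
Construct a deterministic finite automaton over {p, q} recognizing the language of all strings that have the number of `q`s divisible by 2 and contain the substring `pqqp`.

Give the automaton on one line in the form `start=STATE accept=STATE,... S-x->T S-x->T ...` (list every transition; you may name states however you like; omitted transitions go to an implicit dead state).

Build one automaton per condition and run them in lockstep. One (2 states) tracks the count of `q`s modulo 2; the other (5 states) tracks whether and how much of `pqqp` has been seen. Each combined state is a pair, one component from each; accept when both components accept.
With 10 states:
        p   q  
>  S0   S1  S2 
   S1   S1  S3 
   S2   S4  S0 
   S3   S4  S5 
   S4   S4  S6 
   S5   S7  S2 
   S6   S1  S8 
 * S7   S7  S9 
   S8   S9  S0 
   S9   S9  S7 
(> = start, * = accepting)

start=S0 accept=S7 S0-p->S1 S0-q->S2 S1-p->S1 S1-q->S3 S2-p->S4 S2-q->S0 S3-p->S4 S3-q->S5 S4-p->S4 S4-q->S6 S5-p->S7 S5-q->S2 S6-p->S1 S6-q->S8 S7-p->S7 S7-q->S9 S8-p->S9 S8-q->S0 S9-p->S9 S9-q->S7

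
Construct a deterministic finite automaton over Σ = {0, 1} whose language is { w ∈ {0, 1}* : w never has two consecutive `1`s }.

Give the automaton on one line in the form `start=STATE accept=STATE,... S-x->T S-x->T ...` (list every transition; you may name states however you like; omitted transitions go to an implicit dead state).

Track partial matches of the forbidden pattern `11`. State q2 is a dead state reached once `11` has occurred; every other state accepts. q0 means no part of `11` is currently matched.
A 3-state machine:
        0   1  
>* q0   q0  q1 
 * q1   q0  q2 
   q2   q2  q2 
(> = start, * = accepting)

start=q0 accept=q0,q1 q0-0->q0 q0-1->q1 q1-0->q0 q1-1->q2 q2-0->q2 q2-1->q2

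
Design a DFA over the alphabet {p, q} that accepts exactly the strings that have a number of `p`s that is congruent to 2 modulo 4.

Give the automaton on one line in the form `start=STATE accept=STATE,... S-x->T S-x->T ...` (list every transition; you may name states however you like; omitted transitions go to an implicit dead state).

Keep the running count of `p`s modulo 4: each `p` advances along the cycle A → B → C → D → A while other symbols loop. Accept at C.
       p  q 
>  A   B  A 
   B   C  B 
 * C   D  C 
   D   A  D 
(> = start, * = accepting)

start=A accept=C A-p->B A-q->A B-p->C B-q->B C-p->D C-q->C D-p->A D-q->D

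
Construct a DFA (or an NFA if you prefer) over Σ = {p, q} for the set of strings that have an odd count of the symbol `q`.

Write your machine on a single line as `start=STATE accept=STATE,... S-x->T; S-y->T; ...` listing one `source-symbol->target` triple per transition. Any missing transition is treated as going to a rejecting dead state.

The only thing that matters is how many `q`s have appeared, reduced mod 2. Use one state per residue: A for 0, …, B for 1. Reading `q` moves to the next residue; anything else stays put. B is accepting.
With 2 states:
       p  q 
>  A   A  B 
 * B   B  A 
(> = start, * = accepting)

start=A; accept=B; A-p->A; A-q->B; B-p->B; B-q->A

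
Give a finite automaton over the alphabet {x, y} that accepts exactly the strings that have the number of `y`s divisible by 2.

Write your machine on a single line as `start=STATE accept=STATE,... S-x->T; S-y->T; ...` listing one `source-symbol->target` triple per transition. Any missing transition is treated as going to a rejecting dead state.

Keep the running count of `y`s modulo 2: each `y` advances along the cycle q0 → q1 → q0 while other symbols loop. Accept at q0.
With 2 states:
        x   y  
>* q0   q0  q1 
   q1   q1  q0 
(> = start, * = accepting)

start=q0; accept=q0; q0-x->q0; q0-y->q1; q1-x->q1; q1-y->q0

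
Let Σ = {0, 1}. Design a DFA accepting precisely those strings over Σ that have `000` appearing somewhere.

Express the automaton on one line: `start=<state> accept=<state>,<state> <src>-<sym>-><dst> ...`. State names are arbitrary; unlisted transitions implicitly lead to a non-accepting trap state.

Track how much of `000` has been matched so far: state A is no progress, D is the absorbing accept state reached once `000` has occurred. Intermediate states record partial matches; on a mismatch, fall back to the longest reusable overlap.
       0  1 
>  A   B  A 
   B   C  A 
   C   D  A 
 * D   D  D 
(> = start, * = accepting)

start=A accept=D A-0->B A-1->A B-0->C B-1->A C-0->D C-1->A D-0->D D-1->D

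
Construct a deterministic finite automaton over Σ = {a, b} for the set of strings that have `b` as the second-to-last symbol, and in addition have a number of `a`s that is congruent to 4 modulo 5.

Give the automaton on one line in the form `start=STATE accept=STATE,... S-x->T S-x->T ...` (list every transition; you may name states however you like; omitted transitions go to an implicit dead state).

Handle the two conditions separately and then intersect. One (7 states) tracks the last 2 symbols read; the other (5 states) tracks the count of `a`s modulo 5. Each combined state is a pair, one component from each; accept when both components accept. Minimizing collapses redundant product states.
A 9-state machine:
        a   b  
>  q0   q1  q0 
   q1   q2  q1 
   q2   q3  q2 
   q3   q4  q5 
   q4   q0  q6 
   q5   q7  q5 
   q6   q0  q8 
 * q7   q0  q6 
 * q8   q0  q8 
(> = start, * = accepting)

start=q0 accept=q7,q8 q0-a->q1 q0-b->q0 q1-a->q2 q1-b->q1 q2-a->q3 q2-b->q2 q3-a->q4 q3-b->q5 q4-a->q0 q4-b->q6 q5-a->q7 q5-b->q5 q6-a->q0 q6-b->q8 q7-a->q0 q7-b->q6 q8-a->q0 q8-b->q8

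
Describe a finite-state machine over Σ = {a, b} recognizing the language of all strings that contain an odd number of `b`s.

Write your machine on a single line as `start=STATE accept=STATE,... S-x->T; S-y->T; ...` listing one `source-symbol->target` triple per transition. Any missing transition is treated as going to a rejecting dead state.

start=q0; accept=q1; q0-a->q0; q0-b->q1; q1-a->q1; q1-b->q0

The only thing that matters is how many `b`s have appeared, reduced mod 2. Use one state per residue: q0 for 0, …, q1 for 1. Reading `b` moves to the next residue; anything else stays put. q1 is accepting.
2 states suffice.
        a   b  
>  q0   q0  q1 
 * q1   q1  q0 
(> = start, * = accepting)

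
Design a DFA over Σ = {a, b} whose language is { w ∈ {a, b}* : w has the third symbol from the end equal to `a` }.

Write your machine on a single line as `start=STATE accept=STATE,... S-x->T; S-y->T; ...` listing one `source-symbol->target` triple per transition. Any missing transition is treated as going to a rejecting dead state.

start=q0; accept=q7,q8,q9,q10; q0-a->q1; q0-b->q2; q1-a->q3; q1-b->q4; q2-a->q5; q2-b->q6; q3-a->q7; q3-b->q8; q4-a->q9; q4-b->q10; q5-a->q11; q5-b->q12; q6-a->q13; q6-b->q14; q7-a->q7; q7-b->q8; q8-a->q9; q8-b->q10; q9-a->q11; q9-b->q12; q10-a->q13; q10-b->q14; q11-a->q7; q11-b->q8; q12-a->q9; q12-b->q10; q13-a->q11; q13-b->q12; q14-a->q13; q14-b->q14

A DFA must remember the last 3 symbols (since which symbol is third-to-last isn't known until the input ends). Use one state per possible window of the last ≤3 symbols; accept from those whose window starts with `a`.
15 states suffice.
          a    b  
>  q0     q1   q2 
   q1     q3   q4 
   q2     q5   q6 
   q3     q7   q8 
   q4     q9  q10 
   q5    q11  q12 
   q6    q13  q14 
 * q7     q7   q8 
 * q8     q9  q10 
 * q9    q11  q12 
 * q10   q13  q14 
   q11    q7   q8 
   q12    q9  q10 
   q13   q11  q12 
   q14   q13  q14 
(> = start, * = accepting)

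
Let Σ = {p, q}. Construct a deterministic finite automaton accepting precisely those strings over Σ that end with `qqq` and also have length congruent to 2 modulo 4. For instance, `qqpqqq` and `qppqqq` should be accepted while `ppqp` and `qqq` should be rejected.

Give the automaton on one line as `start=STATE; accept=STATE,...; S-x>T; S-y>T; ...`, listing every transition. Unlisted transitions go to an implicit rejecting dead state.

Run two small machines in parallel and take their product. One (4 states) tracks how much of the suffix `qqq` has currently been matched; the other (4 states) tracks the input length modulo 4. Each combined state is a pair, one component from each; accept when both components accept. After merging equivalent states the machine shrinks.
       p  q 
>  A   B  B 
   B   C  C 
   C   D  D 
   D   A  E 
   E   B  F 
   F   C  G 
 * G   D  D 
(> = start, * = accepting)

start=A; accept=G; A-p>B; A-q>B; B-p>C; B-q>C; C-p>D; C-q>D; D-p>A; D-q>E; E-p>B; E-q>F; F-p>C; F-q>G; G-p>D; G-q>D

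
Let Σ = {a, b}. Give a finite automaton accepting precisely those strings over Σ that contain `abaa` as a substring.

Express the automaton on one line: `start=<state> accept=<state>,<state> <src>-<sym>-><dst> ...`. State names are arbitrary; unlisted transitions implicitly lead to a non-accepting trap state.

Track how much of `abaa` has been matched so far: state q0 is no progress, q4 is the absorbing accept state reached once `abaa` has occurred. Intermediate states record partial matches; on a mismatch, fall back to the longest reusable overlap.
With 5 states:
        a   b  
>  q0   q1  q0 
   q1   q1  q2 
   q2   q3  q0 
   q3   q4  q2 
 * q4   q4  q4 
(> = start, * = accepting)

start=q0 accept=q4 q0-a->q1 q0-b->q0 q1-a->q1 q1-b->q2 q2-a->q3 q2-b->q0 q3-a->q4 q3-b->q2 q4-a->q4 q4-b->q4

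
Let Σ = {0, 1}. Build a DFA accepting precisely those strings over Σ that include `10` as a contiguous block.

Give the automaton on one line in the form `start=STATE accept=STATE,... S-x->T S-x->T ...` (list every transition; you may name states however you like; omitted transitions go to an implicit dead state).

start=S0 accept=S2 S0-0->S0 S0-1->S1 S1-0->S2 S1-1->S1 S2-0->S2 S2-1->S2

Track how much of `10` has been matched so far: state S0 is no progress, S2 is the absorbing accept state reached once `10` has occurred. Intermediate states record partial matches; on a mismatch, fall back to the longest reusable overlap.
        0   1  
>  S0   S0  S1 
   S1   S2  S1 
 * S2   S2  S2 
(> = start, * = accepting)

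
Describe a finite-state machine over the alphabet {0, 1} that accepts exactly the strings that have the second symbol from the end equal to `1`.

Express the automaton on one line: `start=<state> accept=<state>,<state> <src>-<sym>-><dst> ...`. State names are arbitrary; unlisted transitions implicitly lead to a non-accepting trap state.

start=q0 accept=q5,q6 q0-0->q1 q0-1->q2 q1-0->q3 q1-1->q4 q2-0->q5 q2-1->q6 q3-0->q3 q3-1->q4 q4-0->q5 q4-1->q6 q5-0->q3 q5-1->q4 q6-0->q5 q6-1->q6

A DFA must remember the last 2 symbols (since which symbol is second-to-last isn't known until the input ends). Use one state per possible window of the last ≤2 symbols; accept from those whose window starts with `1`.
A 7-state machine:
        0   1  
>  q0   q1  q2 
   q1   q3  q4 
   q2   q5  q6 
   q3   q3  q4 
   q4   q5  q6 
 * q5   q3  q4 
 * q6   q5  q6 
(> = start, * = accepting)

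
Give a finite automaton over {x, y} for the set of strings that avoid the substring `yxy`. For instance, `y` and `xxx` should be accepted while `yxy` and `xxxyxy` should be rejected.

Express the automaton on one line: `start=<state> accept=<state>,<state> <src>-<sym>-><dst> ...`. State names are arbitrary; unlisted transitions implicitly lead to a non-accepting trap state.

Track partial matches of the forbidden pattern `yxy`. State S3 is a dead state reached once `yxy` has occurred; every other state accepts. S0 means no part of `yxy` is currently matched.
With 4 states:
        x   y  
>* S0   S0  S1 
 * S1   S2  S1 
 * S2   S0  S3 
   S3   S3  S3 
(> = start, * = accepting)

start=S0 accept=S0,S1,S2 S0-x->S0 S0-y->S1 S1-x->S2 S1-y->S1 S2-x->S0 S2-y->S3 S3-x->S3 S3-y->S3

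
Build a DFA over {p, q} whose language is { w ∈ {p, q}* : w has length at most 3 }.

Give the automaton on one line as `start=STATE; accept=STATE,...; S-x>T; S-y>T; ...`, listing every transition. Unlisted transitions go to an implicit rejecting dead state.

start=A; accept=A,B,C,D; A-p>B; A-q>B; B-p>C; B-q>C; C-p>D; C-q>D; D-p>E; D-q>E; E-p>E; E-q>E

We only need to distinguish lengths 0, 1, …, 3, and '>3'. Chain A → B → C → D → E on every symbol, with E looping. Accepting states: {A, B, C, D}.
With 5 states:
       p  q 
>* A   B  B 
 * B   C  C 
 * C   D  D 
 * D   E  E 
   E   E  E 
(> = start, * = accepting)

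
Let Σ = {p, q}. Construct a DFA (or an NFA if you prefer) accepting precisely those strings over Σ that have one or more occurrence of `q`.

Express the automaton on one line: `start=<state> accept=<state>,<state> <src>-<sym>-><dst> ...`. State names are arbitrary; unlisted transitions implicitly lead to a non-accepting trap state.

Count `q`s, saturating at 2: state s0 means no `q` yet, s1 means one `q` seen, s2 means more than one. Each `q` increments (capped at s2); other symbols loop. Accept from {s1, s2}.
A 3-state machine:
        p   q  
>  s0   s0  s1 
 * s1   s1  s2 
 * s2   s2  s2 
(> = start, * = accepting)

start=s0 accept=s1,s2 s0-p->s0 s0-q->s1 s1-p->s1 s1-q->s2 s2-p->s2 s2-q->s2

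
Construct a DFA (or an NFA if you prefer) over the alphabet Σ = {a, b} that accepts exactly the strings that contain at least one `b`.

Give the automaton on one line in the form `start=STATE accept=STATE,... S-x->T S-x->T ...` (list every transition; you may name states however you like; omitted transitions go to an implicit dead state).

start=S0 accept=S1,S2 S0-a->S0 S0-b->S1 S1-a->S1 S1-b->S2 S2-a->S2 S2-b->S2

Only the number of `b`s matters, and only up to 2. Make a chain S0 → S1 → S2 advanced by each `b` (with S2 absorbing); every other symbol self-loops. The accepting set is {S1, S2}.
With 3 states:
        a   b  
>  S0   S0  S1 
 * S1   S1  S2 
 * S2   S2  S2 
(> = start, * = accepting)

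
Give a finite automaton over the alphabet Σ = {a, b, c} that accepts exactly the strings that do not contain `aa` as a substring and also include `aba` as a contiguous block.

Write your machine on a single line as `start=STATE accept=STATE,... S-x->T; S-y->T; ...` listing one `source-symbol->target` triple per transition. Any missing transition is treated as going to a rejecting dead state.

Handle the two conditions separately and then intersect. One (3 states) tracks partial matches of the forbidden pattern `aa`; the other (4 states) tracks whether and how much of `aba` has been seen. Each combined state is a pair, one component from each; accept when both components accept.
9 states suffice.
        a   b   c  
>  S0   S1  S0  S0 
   S1   S2  S3  S0 
   S2   S2  S4  S5 
   S3   S6  S0  S0 
   S4   S7  S5  S5 
   S5   S2  S5  S5 
 * S6   S7  S8  S8 
   S7   S7  S7  S7 
 * S8   S6  S8  S8 
(> = start, * = accepting)

start=S0; accept=S6,S8; S0-a->S1; S0-b->S0; S0-c->S0; S1-a->S2; S1-b->S3; S1-c->S0; S2-a->S2; S2-b->S4; S2-c->S5; S3-a->S6; S3-b->S0; S3-c->S0; S4-a->S7; S4-b->S5; S4-c->S5; S5-a->S2; S5-b->S5; S5-c->S5; S6-a->S7; S6-b->S8; S6-c->S8; S7-a->S7; S7-b->S7; S7-c->S7; S8-a->S6; S8-b->S8; S8-c->S8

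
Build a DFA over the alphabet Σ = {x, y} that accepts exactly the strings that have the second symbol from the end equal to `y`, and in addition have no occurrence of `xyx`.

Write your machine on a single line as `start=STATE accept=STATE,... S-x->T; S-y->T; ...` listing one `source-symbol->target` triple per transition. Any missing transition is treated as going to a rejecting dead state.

Build one automaton per condition and run them in lockstep. One (7 states) tracks the last 2 symbols read; the other (4 states) tracks partial matches of the forbidden pattern `xyx`. Each combined state is a pair, one component from each; accept when both components accept.
          x    y  
>  q0     q1   q2 
   q1     q3   q4 
   q2     q5   q6 
   q3     q3   q4 
   q4     q7   q6 
 * q5     q3   q4 
 * q6     q5   q6 
   q7     q8   q9 
   q8     q8   q9 
   q9     q7  q10 
   q10    q7  q10 
(> = start, * = accepting)

start=q0; accept=q5,q6; q0-x->q1; q0-y->q2; q1-x->q3; q1-y->q4; q2-x->q5; q2-y->q6; q3-x->q3; q3-y->q4; q4-x->q7; q4-y->q6; q5-x->q3; q5-y->q4; q6-x->q5; q6-y->q6; q7-x->q8; q7-y->q9; q8-x->q8; q8-y->q9; q9-x->q7; q9-y->q10; q10-x->q7; q10-y->q10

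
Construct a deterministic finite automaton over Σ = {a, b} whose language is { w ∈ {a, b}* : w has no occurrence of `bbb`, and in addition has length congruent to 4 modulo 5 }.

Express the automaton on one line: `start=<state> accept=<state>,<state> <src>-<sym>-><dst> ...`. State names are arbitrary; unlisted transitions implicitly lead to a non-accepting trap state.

Run two small machines in parallel and take their product. The first has 4 states tracking partial matches of the forbidden pattern `bbb`; the second has 5 states tracking the input length modulo 5. A product state is a pair (one from each), accepting exactly when both do.
          a    b  
>  S0     S1   S2 
   S1     S3   S4 
   S2     S3   S5 
   S3     S6   S7 
   S4     S6   S8 
   S5     S6   S9 
   S6    S10  S11 
   S7    S10  S12 
   S8    S10  S13 
   S9    S13  S13 
 * S10    S0  S14 
 * S11    S0  S15 
 * S12    S0  S16 
   S13   S16  S16 
   S14    S1  S17 
   S15    S1  S18 
   S16   S18  S18 
   S17    S3  S19 
   S18   S19  S19 
   S19    S9   S9 
(> = start, * = accepting)

start=S0 accept=S10,S11,S12 S0-a->S1 S0-b->S2 S1-a->S3 S1-b->S4 S2-a->S3 S2-b->S5 S3-a->S6 S3-b->S7 S4-a->S6 S4-b->S8 S5-a->S6 S5-b->S9 S6-a->S10 S6-b->S11 S7-a->S10 S7-b->S12 S8-a->S10 S8-b->S13 S9-a->S13 S9-b->S13 S10-a->S0 S10-b->S14 S11-a->S0 S11-b->S15 S12-a->S0 S12-b->S16 S13-a->S16 S13-b->S16 S14-a->S1 S14-b->S17 S15-a->S1 S15-b->S18 S16-a->S18 S16-b->S18 S17-a->S3 S17-b->S19 S18-a->S19 S18-b->S19 S19-a->S9 S19-b->S9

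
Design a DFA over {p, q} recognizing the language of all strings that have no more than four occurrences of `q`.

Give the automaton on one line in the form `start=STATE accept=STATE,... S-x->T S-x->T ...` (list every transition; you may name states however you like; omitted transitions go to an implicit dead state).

start=A accept=A,B,C,D,E A-p->A A-q->B B-p->B B-q->C C-p->C C-q->D D-p->D D-q->E E-p->E E-q->F F-p->F F-q->F

Count `q`s, saturating at 5: states A through E mean 0 through 4 `q`s seen; F means more than 4. Each `q` increments (capped at F); other symbols loop. Accept from {A, B, C, D, E}.
A 6-state machine:
       p  q 
>* A   A  B 
 * B   B  C 
 * C   C  D 
 * D   D  E 
 * E   E  F 
   F   F  F 
(> = start, * = accepting)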